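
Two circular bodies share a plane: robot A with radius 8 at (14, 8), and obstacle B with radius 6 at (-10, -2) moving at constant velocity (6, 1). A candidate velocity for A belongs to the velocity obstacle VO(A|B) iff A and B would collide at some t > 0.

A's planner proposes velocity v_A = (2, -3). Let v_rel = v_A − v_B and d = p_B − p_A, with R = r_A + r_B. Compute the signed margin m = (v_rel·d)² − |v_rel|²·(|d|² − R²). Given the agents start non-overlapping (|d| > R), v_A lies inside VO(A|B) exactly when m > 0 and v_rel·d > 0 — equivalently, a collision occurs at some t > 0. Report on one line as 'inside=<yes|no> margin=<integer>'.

d = (-24, -10),  |d|² = 676;  R = 8+6 = 14,  c = 676−14² = 480
v_rel = (-4, -4),  |v_rel|² = 32;  v_rel·d = (-4)·(-24) + (-4)·(-10) = 136
32·t² − 272·t + 480 = 0  ⇒  m = 136² − 32·480 = 3136
m = 3136 > 0,  v_rel·d = 136 > 0  ⇒  inside

inside=yes margin=3136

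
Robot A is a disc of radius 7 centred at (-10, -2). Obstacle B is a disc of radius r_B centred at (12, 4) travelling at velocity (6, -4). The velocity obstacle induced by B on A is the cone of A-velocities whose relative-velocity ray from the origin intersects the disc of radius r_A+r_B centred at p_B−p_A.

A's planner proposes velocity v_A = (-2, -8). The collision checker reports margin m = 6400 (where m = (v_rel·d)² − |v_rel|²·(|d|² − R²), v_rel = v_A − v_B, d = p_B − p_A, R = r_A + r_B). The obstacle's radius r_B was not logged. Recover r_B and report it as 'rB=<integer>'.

m = 6400
d = (22, 6);  v_rel = (-8, -4),  |v_rel|² = 80
v_rel×d = (-8)·(6) − (-4)·(22) = 40
since m = R²·80 − 40²:  R² = (1600 + 6400) / 80 = 100
R = √100 = 10  ⇒  r_B = 10 − 7 = 3

rB=3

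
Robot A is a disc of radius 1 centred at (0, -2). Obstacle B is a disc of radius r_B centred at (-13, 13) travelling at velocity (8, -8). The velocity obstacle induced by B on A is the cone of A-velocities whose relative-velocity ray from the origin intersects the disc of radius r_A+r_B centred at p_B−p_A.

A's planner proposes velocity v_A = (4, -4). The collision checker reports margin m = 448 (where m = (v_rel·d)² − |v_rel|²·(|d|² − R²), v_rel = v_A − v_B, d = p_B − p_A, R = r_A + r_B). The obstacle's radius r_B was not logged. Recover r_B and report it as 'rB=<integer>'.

m = 448
d = (-13, 15);  v_rel = (-4, 4),  |v_rel|² = 32
v_rel×d = (-4)·(15) − (4)·(-13) = -8
since m = R²·32 − (-8)²:  R² = (64 + 448) / 32 = 16
R = √16 = 4  ⇒  r_B = 4 − 1 = 3

rB=3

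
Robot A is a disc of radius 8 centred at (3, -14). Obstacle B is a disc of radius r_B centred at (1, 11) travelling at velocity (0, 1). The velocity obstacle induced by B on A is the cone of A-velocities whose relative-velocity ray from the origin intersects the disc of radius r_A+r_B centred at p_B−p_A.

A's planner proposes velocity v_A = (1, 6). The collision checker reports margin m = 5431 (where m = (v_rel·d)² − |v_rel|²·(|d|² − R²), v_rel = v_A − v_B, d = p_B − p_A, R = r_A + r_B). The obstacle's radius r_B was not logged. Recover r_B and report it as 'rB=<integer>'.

m = 5431
d = (-2, 25);  v_rel = (1, 5),  |v_rel|² = 26
v_rel×d = (1)·(25) − (5)·(-2) = 35
since m = R²·26 − 35²:  R² = (1225 + 5431) / 26 = 256
R = √256 = 16  ⇒  r_B = 16 − 8 = 8

rB=8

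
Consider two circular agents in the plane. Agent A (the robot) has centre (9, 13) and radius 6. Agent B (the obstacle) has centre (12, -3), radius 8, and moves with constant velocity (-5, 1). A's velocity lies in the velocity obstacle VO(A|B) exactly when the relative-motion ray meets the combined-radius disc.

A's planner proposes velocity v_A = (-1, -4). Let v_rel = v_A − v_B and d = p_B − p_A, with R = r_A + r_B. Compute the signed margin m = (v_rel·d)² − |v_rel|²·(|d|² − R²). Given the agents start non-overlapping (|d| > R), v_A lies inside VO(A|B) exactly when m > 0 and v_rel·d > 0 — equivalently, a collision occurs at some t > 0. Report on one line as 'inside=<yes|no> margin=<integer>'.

d = (3, -16),  |d|² = 265;  R = 6+8 = 14,  c = 265−14² = 69
v_rel = (4, -5),  |v_rel|² = 41;  v_rel·d = (4)·(3) + (-5)·(-16) = 92
41·t² − 184·t + 69 = 0  ⇒  m = 92² − 41·69 = 5635
m = 5635 > 0,  v_rel·d = 92 > 0  ⇒  inside

inside=yes margin=5635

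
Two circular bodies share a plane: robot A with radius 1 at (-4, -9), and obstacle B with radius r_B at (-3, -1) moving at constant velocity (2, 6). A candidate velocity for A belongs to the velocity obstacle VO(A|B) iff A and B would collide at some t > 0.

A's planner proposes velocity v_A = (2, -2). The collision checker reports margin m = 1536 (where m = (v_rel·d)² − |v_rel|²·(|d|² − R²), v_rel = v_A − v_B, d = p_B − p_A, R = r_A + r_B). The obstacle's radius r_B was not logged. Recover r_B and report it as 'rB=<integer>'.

m = 1536
d = (1, 8);  v_rel = (0, -8),  |v_rel|² = 64
v_rel×d = (0)·(8) − (-8)·(1) = 8
since m = R²·64 − 8²:  R² = (64 + 1536) / 64 = 25
R = √25 = 5  ⇒  r_B = 5 − 1 = 4

rB=4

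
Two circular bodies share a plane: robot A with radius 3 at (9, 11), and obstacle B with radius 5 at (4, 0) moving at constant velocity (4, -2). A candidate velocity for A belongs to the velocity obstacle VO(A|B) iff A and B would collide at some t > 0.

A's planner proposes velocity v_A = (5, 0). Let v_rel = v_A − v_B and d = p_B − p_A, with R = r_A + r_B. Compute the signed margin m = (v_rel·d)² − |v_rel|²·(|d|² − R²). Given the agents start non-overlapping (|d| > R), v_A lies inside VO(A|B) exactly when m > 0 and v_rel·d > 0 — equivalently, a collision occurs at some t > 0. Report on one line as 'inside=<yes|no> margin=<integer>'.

d = (-5, -11),  |d|² = 146;  R = 3+5 = 8,  c = 146−8² = 82
v_rel = (1, 2),  |v_rel|² = 5;  v_rel·d = (1)·(-5) + (2)·(-11) = -27
5·t² + 54·t + 82 = 0  ⇒  m = (-27)² − 5·82 = 319
m = 319 > 0,  v_rel·d = -27 < 0  ⇒  outside

inside=no margin=319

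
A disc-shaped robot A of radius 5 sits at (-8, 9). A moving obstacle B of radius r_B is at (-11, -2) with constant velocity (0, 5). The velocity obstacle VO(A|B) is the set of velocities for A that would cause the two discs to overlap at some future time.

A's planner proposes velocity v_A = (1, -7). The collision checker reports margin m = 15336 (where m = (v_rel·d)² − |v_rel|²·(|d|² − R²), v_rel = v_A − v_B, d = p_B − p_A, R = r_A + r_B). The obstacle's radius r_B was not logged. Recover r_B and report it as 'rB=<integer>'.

m = 15336
d = (-3, -11);  v_rel = (1, -12),  |v_rel|² = 145
v_rel×d = (1)·(-11) − (-12)·(-3) = -47
since m = R²·145 − (-47)²:  R² = (2209 + 15336) / 145 = 121
R = √121 = 11  ⇒  r_B = 11 − 5 = 6

rB=6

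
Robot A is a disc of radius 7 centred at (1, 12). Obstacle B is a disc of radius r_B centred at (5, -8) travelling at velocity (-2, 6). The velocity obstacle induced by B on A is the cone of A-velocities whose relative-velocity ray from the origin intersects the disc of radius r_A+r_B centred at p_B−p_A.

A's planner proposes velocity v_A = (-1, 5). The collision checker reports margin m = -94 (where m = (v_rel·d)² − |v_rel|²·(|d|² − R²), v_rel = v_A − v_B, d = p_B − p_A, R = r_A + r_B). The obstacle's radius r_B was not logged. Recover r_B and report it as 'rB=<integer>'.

m = -94
d = (4, -20);  v_rel = (1, -1),  |v_rel|² = 2
v_rel×d = (1)·(-20) − (-1)·(4) = -16
since m = R²·2 − (-16)²:  R² = (256 + -94) / 2 = 81
R = √81 = 9  ⇒  r_B = 9 − 7 = 2

rB=2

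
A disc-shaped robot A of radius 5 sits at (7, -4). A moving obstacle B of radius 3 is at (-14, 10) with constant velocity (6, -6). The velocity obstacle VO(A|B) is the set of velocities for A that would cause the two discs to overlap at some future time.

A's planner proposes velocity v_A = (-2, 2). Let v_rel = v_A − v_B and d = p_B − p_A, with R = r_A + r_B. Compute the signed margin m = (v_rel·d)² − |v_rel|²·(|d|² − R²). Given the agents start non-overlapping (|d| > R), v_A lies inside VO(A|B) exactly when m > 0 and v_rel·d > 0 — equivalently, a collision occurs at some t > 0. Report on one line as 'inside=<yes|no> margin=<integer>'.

d = (-21, 14),  |d|² = 637;  R = 5+3 = 8,  c = 637−8² = 573
v_rel = (-8, 8),  |v_rel|² = 128;  v_rel·d = (-8)·(-21) + (8)·(14) = 280
128·t² − 560·t + 573 = 0  ⇒  m = 280² − 128·573 = 5056
m = 5056 > 0,  v_rel·d = 280 > 0  ⇒  inside

inside=yes margin=5056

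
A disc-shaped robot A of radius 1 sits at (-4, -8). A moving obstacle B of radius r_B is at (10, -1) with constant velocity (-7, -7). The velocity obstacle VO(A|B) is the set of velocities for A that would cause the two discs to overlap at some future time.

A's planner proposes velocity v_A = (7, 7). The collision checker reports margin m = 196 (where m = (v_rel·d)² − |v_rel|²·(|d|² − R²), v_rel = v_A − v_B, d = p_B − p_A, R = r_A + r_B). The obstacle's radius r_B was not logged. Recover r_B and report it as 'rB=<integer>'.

m = 196
d = (14, 7);  v_rel = (14, 14),  |v_rel|² = 392
v_rel×d = (14)·(7) − (14)·(14) = -98
since m = R²·392 − (-98)²:  R² = (9604 + 196) / 392 = 25
R = √25 = 5  ⇒  r_B = 5 − 1 = 4

rB=4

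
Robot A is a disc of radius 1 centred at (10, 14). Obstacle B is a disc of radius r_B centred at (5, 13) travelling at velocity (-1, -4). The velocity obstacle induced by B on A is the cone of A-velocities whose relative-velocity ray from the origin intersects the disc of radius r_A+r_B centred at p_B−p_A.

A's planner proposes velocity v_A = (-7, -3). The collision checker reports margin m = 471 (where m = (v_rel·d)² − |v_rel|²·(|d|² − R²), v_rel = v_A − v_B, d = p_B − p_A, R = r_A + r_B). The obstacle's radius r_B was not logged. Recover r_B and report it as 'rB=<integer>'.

m = 471
d = (-5, -1);  v_rel = (-6, 1),  |v_rel|² = 37
v_rel×d = (-6)·(-1) − (1)·(-5) = 11
since m = R²·37 − 11²:  R² = (121 + 471) / 37 = 16
R = √16 = 4  ⇒  r_B = 4 − 1 = 3

rB=3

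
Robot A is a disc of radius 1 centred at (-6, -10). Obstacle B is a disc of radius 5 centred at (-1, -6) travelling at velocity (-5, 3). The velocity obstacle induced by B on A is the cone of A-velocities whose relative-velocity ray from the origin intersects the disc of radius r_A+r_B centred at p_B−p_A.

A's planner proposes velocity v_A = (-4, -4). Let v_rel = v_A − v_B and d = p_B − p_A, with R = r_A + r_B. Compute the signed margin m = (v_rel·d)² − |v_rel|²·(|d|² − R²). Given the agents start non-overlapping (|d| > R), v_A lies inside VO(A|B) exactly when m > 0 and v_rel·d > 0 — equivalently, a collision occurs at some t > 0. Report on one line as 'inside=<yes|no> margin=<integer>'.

d = (5, 4),  |d|² = 41;  R = 1+5 = 6,  c = 41−6² = 5
v_rel = (1, -7),  |v_rel|² = 50;  v_rel·d = (1)·(5) + (-7)·(4) = -23
50·t² + 46·t + 5 = 0  ⇒  m = (-23)² − 50·5 = 279
m = 279 > 0,  v_rel·d = -23 < 0  ⇒  outside

inside=no margin=279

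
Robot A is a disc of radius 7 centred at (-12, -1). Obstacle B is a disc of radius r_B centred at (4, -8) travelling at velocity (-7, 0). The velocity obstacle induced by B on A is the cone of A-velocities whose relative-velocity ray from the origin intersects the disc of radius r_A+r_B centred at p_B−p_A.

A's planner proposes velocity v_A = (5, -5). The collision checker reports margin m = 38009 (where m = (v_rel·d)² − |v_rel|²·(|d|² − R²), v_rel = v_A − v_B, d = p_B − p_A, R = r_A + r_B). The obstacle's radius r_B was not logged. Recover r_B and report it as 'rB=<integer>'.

m = 38009
d = (16, -7);  v_rel = (12, -5),  |v_rel|² = 169
v_rel×d = (12)·(-7) − (-5)·(16) = -4
since m = R²·169 − (-4)²:  R² = (16 + 38009) / 169 = 225
R = √225 = 15  ⇒  r_B = 15 − 7 = 8

rB=8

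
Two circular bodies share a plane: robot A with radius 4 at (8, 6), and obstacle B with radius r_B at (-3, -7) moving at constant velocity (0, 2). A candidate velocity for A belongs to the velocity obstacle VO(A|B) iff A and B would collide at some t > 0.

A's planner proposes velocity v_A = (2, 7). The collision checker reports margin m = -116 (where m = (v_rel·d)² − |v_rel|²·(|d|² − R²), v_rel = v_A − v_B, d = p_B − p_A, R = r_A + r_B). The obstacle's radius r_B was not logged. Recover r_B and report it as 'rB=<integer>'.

m = -116
d = (-11, -13);  v_rel = (2, 5),  |v_rel|² = 29
v_rel×d = (2)·(-13) − (5)·(-11) = 29
since m = R²·29 − 29²:  R² = (841 + -116) / 29 = 25
R = √25 = 5  ⇒  r_B = 5 − 4 = 1

rB=1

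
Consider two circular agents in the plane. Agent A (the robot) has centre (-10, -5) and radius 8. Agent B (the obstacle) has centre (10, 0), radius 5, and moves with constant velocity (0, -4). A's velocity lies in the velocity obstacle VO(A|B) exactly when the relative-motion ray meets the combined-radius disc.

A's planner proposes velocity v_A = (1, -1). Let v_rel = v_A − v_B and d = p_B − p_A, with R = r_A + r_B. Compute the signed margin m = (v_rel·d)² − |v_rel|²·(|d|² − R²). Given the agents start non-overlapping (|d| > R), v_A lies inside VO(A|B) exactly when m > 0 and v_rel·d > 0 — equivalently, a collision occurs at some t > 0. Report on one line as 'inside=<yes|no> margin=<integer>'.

d = (20, 5),  |d|² = 425;  R = 8+5 = 13,  c = 425−13² = 256
v_rel = (1, 3),  |v_rel|² = 10;  v_rel·d = (1)·(20) + (3)·(5) = 35
10·t² − 70·t + 256 = 0  ⇒  m = 35² − 10·256 = -1335
m = -1335 < 0,  v_rel·d = 35 > 0  ⇒  outside

inside=no margin=-1335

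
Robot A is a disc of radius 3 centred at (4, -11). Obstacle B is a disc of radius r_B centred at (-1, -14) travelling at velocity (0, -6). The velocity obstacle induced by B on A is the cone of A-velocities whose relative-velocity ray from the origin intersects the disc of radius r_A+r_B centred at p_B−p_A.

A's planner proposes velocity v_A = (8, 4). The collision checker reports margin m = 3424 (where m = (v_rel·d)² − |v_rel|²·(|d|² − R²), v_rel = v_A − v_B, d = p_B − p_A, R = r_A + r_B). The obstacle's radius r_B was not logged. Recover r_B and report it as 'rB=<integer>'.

m = 3424
d = (-5, -3);  v_rel = (8, 10),  |v_rel|² = 164
v_rel×d = (8)·(-3) − (10)·(-5) = 26
since m = R²·164 − 26²:  R² = (676 + 3424) / 164 = 25
R = √25 = 5  ⇒  r_B = 5 − 3 = 2

rB=2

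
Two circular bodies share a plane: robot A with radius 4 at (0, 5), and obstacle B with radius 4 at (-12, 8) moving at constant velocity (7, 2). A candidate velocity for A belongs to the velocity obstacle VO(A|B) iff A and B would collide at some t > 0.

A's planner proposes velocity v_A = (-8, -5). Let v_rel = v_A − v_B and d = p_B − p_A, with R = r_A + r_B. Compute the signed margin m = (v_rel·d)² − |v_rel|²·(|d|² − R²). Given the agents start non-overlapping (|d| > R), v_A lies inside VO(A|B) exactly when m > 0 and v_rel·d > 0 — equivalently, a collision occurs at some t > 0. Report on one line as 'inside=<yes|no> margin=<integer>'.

d = (-12, 3),  |d|² = 153;  R = 4+4 = 8,  c = 153−8² = 89
v_rel = (-15, -7),  |v_rel|² = 274;  v_rel·d = (-15)·(-12) + (-7)·(3) = 159
274·t² − 318·t + 89 = 0  ⇒  m = 159² − 274·89 = 895
m = 895 > 0,  v_rel·d = 159 > 0  ⇒  inside

inside=yes margin=895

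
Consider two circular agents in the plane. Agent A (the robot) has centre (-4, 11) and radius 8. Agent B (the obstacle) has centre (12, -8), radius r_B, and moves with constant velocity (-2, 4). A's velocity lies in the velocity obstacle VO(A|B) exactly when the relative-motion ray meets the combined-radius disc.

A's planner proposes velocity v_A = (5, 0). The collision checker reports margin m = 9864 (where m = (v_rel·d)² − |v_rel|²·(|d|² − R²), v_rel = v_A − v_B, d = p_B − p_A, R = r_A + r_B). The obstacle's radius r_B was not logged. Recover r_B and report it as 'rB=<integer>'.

m = 9864
d = (16, -19);  v_rel = (7, -4),  |v_rel|² = 65
v_rel×d = (7)·(-19) − (-4)·(16) = -69
since m = R²·65 − (-69)²:  R² = (4761 + 9864) / 65 = 225
R = √225 = 15  ⇒  r_B = 15 − 8 = 7

rB=7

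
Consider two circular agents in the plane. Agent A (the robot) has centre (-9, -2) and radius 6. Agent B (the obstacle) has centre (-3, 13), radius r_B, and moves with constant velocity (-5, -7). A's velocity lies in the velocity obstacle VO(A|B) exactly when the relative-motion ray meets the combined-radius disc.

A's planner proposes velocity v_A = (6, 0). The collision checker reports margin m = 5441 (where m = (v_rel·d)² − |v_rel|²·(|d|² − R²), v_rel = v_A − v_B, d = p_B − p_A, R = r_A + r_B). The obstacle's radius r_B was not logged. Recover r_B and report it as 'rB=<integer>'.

m = 5441
d = (6, 15);  v_rel = (11, 7),  |v_rel|² = 170
v_rel×d = (11)·(15) − (7)·(6) = 123
since m = R²·170 − 123²:  R² = (15129 + 5441) / 170 = 121
R = √121 = 11  ⇒  r_B = 11 − 6 = 5

rB=5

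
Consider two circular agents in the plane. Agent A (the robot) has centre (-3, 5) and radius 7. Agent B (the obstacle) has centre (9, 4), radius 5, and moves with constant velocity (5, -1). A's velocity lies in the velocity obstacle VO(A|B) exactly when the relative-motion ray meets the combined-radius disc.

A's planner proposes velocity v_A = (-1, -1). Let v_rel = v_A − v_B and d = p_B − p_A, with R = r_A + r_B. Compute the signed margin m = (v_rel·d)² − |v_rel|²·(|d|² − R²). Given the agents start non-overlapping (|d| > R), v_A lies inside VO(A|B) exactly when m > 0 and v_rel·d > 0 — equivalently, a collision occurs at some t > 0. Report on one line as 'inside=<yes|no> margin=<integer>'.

d = (12, -1),  |d|² = 145;  R = 7+5 = 12,  c = 145−12² = 1
v_rel = (-6, 0),  |v_rel|² = 36;  v_rel·d = (-6)·(12) + (0)·(-1) = -72
36·t² + 144·t + 1 = 0  ⇒  m = (-72)² − 36·1 = 5148
m = 5148 > 0,  v_rel·d = -72 < 0  ⇒  outside

inside=no margin=5148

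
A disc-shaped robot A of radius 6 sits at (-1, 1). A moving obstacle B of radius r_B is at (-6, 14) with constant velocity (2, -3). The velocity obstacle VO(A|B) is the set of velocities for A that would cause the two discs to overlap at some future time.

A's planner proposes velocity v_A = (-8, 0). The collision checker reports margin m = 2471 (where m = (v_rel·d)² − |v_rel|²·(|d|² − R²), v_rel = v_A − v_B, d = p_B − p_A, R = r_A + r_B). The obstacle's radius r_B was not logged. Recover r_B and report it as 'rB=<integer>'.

m = 2471
d = (-5, 13);  v_rel = (-10, 3),  |v_rel|² = 109
v_rel×d = (-10)·(13) − (3)·(-5) = -115
since m = R²·109 − (-115)²:  R² = (13225 + 2471) / 109 = 144
R = √144 = 12  ⇒  r_B = 12 − 6 = 6

rB=6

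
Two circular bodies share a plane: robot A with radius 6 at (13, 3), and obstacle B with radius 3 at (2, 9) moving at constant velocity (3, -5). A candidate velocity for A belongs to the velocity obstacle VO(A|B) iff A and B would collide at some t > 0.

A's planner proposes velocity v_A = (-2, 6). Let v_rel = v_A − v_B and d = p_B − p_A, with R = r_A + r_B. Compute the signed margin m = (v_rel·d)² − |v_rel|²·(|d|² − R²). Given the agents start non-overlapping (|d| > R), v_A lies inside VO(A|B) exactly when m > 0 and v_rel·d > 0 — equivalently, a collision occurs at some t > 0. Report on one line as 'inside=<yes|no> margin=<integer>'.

d = (-11, 6),  |d|² = 157;  R = 6+3 = 9,  c = 157−9² = 76
v_rel = (-5, 11),  |v_rel|² = 146;  v_rel·d = (-5)·(-11) + (11)·(6) = 121
146·t² − 242·t + 76 = 0  ⇒  m = 121² − 146·76 = 3545
m = 3545 > 0,  v_rel·d = 121 > 0  ⇒  inside

inside=yes margin=3545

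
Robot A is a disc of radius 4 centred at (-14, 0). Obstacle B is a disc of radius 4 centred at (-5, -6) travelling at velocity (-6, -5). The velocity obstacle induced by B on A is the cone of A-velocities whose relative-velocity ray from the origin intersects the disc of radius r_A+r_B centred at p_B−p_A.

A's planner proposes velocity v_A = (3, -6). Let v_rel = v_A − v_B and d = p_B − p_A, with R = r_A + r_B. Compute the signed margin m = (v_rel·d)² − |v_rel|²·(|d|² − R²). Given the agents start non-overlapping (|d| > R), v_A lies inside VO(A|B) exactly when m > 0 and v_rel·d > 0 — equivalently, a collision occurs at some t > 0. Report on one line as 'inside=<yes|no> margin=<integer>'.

d = (9, -6),  |d|² = 117;  R = 4+4 = 8,  c = 117−8² = 53
v_rel = (9, -1),  |v_rel|² = 82;  v_rel·d = (9)·(9) + (-1)·(-6) = 87
82·t² − 174·t + 53 = 0  ⇒  m = 87² − 82·53 = 3223
m = 3223 > 0,  v_rel·d = 87 > 0  ⇒  inside

inside=yes margin=3223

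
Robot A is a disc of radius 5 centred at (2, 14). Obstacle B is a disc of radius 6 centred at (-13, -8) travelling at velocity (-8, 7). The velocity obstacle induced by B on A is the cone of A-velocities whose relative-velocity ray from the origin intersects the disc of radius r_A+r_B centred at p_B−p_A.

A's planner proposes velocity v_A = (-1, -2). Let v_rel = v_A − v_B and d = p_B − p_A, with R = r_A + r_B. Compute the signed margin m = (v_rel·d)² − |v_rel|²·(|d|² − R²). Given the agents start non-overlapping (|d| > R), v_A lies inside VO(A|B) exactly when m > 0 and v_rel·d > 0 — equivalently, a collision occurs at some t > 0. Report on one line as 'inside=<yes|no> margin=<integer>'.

d = (-15, -22),  |d|² = 709;  R = 5+6 = 11,  c = 709−11² = 588
v_rel = (7, -9),  |v_rel|² = 130;  v_rel·d = (7)·(-15) + (-9)·(-22) = 93
130·t² − 186·t + 588 = 0  ⇒  m = 93² − 130·588 = -67791
m = -67791 < 0,  v_rel·d = 93 > 0  ⇒  outside

inside=no margin=-67791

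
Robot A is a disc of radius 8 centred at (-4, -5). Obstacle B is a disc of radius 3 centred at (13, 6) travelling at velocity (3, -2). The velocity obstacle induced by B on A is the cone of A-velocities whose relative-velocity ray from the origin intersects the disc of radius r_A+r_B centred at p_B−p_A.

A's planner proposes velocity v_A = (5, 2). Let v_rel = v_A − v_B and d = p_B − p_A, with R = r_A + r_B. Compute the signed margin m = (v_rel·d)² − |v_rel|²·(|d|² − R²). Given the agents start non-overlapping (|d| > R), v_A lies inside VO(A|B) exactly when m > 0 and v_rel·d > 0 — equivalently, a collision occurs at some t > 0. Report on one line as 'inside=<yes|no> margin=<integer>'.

d = (17, 11),  |d|² = 410;  R = 8+3 = 11,  c = 410−11² = 289
v_rel = (2, 4),  |v_rel|² = 20;  v_rel·d = (2)·(17) + (4)·(11) = 78
20·t² − 156·t + 289 = 0  ⇒  m = 78² − 20·289 = 304
m = 304 > 0,  v_rel·d = 78 > 0  ⇒  inside

inside=yes margin=304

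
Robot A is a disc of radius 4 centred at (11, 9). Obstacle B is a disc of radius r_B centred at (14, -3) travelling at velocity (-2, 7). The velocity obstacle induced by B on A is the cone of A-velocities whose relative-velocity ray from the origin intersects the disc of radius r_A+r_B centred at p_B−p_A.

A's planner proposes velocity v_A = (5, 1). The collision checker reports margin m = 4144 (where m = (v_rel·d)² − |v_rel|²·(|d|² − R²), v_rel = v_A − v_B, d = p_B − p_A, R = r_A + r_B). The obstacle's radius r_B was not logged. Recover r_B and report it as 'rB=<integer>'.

m = 4144
d = (3, -12);  v_rel = (7, -6),  |v_rel|² = 85
v_rel×d = (7)·(-12) − (-6)·(3) = -66
since m = R²·85 − (-66)²:  R² = (4356 + 4144) / 85 = 100
R = √100 = 10  ⇒  r_B = 10 − 4 = 6

rB=6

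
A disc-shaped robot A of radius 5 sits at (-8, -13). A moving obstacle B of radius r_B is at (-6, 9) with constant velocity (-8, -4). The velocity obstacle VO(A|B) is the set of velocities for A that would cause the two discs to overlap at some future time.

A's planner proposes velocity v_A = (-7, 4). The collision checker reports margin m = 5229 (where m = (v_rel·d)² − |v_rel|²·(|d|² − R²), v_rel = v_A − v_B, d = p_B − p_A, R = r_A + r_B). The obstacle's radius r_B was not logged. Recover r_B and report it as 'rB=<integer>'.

m = 5229
d = (2, 22);  v_rel = (1, 8),  |v_rel|² = 65
v_rel×d = (1)·(22) − (8)·(2) = 6
since m = R²·65 − 6²:  R² = (36 + 5229) / 65 = 81
R = √81 = 9  ⇒  r_B = 9 − 5 = 4

rB=4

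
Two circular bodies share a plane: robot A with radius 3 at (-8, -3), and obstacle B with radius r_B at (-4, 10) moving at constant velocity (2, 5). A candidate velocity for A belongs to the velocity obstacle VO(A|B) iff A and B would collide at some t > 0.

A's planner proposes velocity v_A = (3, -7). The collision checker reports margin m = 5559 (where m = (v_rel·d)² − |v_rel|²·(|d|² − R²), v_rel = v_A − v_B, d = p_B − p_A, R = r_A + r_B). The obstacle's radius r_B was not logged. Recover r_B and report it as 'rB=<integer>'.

m = 5559
d = (4, 13);  v_rel = (1, -12),  |v_rel|² = 145
v_rel×d = (1)·(13) − (-12)·(4) = 61
since m = R²·145 − 61²:  R² = (3721 + 5559) / 145 = 64
R = √64 = 8  ⇒  r_B = 8 − 3 = 5

rB=5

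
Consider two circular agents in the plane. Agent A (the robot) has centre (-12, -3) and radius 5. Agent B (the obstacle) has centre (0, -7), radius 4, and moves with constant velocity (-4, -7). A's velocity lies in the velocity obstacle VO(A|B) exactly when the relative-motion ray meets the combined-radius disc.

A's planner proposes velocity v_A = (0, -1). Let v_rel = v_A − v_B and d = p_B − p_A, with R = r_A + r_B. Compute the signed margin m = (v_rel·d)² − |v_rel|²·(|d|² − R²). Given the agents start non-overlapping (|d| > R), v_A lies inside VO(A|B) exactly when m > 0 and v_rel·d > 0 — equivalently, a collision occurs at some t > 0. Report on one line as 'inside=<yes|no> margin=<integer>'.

d = (12, -4),  |d|² = 160;  R = 5+4 = 9,  c = 160−9² = 79
v_rel = (4, 6),  |v_rel|² = 52;  v_rel·d = (4)·(12) + (6)·(-4) = 24
52·t² − 48·t + 79 = 0  ⇒  m = 24² − 52·79 = -3532
m = -3532 < 0,  v_rel·d = 24 > 0  ⇒  outside

inside=no margin=-3532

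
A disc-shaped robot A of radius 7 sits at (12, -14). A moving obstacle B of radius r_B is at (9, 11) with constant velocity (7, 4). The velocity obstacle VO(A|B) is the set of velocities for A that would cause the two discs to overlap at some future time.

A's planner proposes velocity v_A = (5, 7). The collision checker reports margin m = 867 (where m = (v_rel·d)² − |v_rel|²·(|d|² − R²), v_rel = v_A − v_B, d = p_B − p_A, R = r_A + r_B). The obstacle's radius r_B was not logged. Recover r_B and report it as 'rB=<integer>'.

m = 867
d = (-3, 25);  v_rel = (-2, 3),  |v_rel|² = 13
v_rel×d = (-2)·(25) − (3)·(-3) = -41
since m = R²·13 − (-41)²:  R² = (1681 + 867) / 13 = 196
R = √196 = 14  ⇒  r_B = 14 − 7 = 7

rB=7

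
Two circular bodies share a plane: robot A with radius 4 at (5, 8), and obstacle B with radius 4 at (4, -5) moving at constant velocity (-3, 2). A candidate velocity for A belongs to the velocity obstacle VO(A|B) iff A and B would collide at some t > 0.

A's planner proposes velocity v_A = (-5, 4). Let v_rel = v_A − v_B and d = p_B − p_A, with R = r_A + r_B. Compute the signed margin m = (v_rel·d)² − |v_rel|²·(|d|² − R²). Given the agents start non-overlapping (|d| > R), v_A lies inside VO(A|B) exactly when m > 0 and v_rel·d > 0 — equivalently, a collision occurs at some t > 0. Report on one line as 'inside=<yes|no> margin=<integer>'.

d = (-1, -13),  |d|² = 170;  R = 4+4 = 8,  c = 170−8² = 106
v_rel = (-2, 2),  |v_rel|² = 8;  v_rel·d = (-2)·(-1) + (2)·(-13) = -24
8·t² + 48·t + 106 = 0  ⇒  m = (-24)² − 8·106 = -272
m = -272 < 0,  v_rel·d = -24 < 0  ⇒  outside

inside=no margin=-272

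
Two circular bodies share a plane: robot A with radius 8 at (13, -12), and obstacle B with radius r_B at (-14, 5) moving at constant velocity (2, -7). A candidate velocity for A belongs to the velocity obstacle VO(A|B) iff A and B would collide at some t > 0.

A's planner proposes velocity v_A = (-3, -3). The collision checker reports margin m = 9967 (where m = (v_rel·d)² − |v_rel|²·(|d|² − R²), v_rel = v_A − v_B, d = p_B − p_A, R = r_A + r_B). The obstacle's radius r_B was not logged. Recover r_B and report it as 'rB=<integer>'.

m = 9967
d = (-27, 17);  v_rel = (-5, 4),  |v_rel|² = 41
v_rel×d = (-5)·(17) − (4)·(-27) = 23
since m = R²·41 − 23²:  R² = (529 + 9967) / 41 = 256
R = √256 = 16  ⇒  r_B = 16 − 8 = 8

rB=8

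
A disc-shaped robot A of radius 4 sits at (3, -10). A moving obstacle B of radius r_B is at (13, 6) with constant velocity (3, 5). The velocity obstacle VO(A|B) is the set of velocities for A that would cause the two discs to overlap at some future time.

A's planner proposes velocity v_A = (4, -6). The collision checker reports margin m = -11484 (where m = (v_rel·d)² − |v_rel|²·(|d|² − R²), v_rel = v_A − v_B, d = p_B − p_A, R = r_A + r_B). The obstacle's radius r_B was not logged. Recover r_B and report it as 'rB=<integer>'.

m = -11484
d = (10, 16);  v_rel = (1, -11),  |v_rel|² = 122
v_rel×d = (1)·(16) − (-11)·(10) = 126
since m = R²·122 − 126²:  R² = (15876 + -11484) / 122 = 36
R = √36 = 6  ⇒  r_B = 6 − 4 = 2

rB=2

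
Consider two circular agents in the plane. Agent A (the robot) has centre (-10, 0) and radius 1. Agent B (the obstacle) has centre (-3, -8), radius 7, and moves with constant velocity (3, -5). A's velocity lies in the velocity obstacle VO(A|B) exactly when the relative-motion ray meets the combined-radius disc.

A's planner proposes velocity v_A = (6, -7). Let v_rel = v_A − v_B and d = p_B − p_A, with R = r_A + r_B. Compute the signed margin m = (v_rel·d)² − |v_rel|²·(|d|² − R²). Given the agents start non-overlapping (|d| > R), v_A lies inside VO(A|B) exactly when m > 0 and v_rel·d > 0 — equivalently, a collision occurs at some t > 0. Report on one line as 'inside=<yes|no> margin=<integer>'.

d = (7, -8),  |d|² = 113;  R = 1+7 = 8,  c = 113−8² = 49
v_rel = (3, -2),  |v_rel|² = 13;  v_rel·d = (3)·(7) + (-2)·(-8) = 37
13·t² − 74·t + 49 = 0  ⇒  m = 37² − 13·49 = 732
m = 732 > 0,  v_rel·d = 37 > 0  ⇒  inside

inside=yes margin=732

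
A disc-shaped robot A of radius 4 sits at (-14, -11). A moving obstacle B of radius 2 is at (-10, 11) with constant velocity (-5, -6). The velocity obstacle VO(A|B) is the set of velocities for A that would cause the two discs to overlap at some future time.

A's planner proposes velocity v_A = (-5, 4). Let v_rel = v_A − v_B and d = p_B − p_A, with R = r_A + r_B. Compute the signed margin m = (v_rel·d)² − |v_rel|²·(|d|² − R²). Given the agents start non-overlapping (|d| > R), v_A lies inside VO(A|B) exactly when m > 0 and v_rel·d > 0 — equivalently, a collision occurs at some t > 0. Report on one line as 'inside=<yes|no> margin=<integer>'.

d = (4, 22),  |d|² = 500;  R = 4+2 = 6,  c = 500−6² = 464
v_rel = (0, 10),  |v_rel|² = 100;  v_rel·d = (0)·(4) + (10)·(22) = 220
100·t² − 440·t + 464 = 0  ⇒  m = 220² − 100·464 = 2000
m = 2000 > 0,  v_rel·d = 220 > 0  ⇒  inside

inside=yes margin=2000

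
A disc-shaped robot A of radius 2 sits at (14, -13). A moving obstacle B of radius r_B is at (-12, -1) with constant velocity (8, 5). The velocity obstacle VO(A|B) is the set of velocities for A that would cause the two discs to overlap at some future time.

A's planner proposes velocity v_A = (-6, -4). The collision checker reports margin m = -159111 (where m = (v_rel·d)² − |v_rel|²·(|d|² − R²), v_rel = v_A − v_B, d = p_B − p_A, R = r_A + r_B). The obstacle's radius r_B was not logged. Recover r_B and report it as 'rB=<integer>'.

m = -159111
d = (-26, 12);  v_rel = (-14, -9),  |v_rel|² = 277
v_rel×d = (-14)·(12) − (-9)·(-26) = -402
since m = R²·277 − (-402)²:  R² = (161604 + -159111) / 277 = 9
R = √9 = 3  ⇒  r_B = 3 − 2 = 1

rB=1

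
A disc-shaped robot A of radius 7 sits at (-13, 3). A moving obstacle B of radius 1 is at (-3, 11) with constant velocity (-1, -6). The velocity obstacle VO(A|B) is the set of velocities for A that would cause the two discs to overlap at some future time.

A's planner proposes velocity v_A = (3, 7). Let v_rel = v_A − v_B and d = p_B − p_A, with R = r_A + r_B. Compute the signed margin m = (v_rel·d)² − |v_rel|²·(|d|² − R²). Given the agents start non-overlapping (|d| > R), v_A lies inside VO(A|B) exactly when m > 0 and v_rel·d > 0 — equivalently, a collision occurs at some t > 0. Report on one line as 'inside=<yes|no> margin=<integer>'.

d = (10, 8),  |d|² = 164;  R = 7+1 = 8,  c = 164−8² = 100
v_rel = (4, 13),  |v_rel|² = 185;  v_rel·d = (4)·(10) + (13)·(8) = 144
185·t² − 288·t + 100 = 0  ⇒  m = 144² − 185·100 = 2236
m = 2236 > 0,  v_rel·d = 144 > 0  ⇒  inside

inside=yes margin=2236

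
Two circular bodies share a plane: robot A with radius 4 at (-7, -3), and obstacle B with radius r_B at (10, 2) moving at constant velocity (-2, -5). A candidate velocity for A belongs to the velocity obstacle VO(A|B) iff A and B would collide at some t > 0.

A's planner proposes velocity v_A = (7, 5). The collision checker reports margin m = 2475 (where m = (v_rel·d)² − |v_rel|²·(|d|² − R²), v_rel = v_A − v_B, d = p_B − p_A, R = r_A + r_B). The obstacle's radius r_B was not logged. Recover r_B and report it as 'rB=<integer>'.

m = 2475
d = (17, 5);  v_rel = (9, 10),  |v_rel|² = 181
v_rel×d = (9)·(5) − (10)·(17) = -125
since m = R²·181 − (-125)²:  R² = (15625 + 2475) / 181 = 100
R = √100 = 10  ⇒  r_B = 10 − 4 = 6

rB=6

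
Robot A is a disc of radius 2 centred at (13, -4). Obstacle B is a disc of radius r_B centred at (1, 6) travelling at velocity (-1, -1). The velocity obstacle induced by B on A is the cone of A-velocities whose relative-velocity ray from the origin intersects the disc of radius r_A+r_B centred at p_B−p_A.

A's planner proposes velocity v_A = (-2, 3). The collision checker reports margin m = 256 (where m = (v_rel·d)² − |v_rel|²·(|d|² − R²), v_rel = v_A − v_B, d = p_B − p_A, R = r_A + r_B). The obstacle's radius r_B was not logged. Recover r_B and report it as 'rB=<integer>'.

m = 256
d = (-12, 10);  v_rel = (-1, 4),  |v_rel|² = 17
v_rel×d = (-1)·(10) − (4)·(-12) = 38
since m = R²·17 − 38²:  R² = (1444 + 256) / 17 = 100
R = √100 = 10  ⇒  r_B = 10 − 2 = 8

rB=8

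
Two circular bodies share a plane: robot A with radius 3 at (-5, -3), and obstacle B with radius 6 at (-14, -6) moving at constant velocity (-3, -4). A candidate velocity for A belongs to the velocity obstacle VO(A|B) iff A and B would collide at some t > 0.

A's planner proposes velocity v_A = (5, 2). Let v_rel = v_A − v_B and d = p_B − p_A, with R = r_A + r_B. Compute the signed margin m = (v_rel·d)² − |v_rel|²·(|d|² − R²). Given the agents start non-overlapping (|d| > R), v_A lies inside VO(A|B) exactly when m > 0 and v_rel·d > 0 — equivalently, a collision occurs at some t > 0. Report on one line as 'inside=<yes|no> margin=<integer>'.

d = (-9, -3),  |d|² = 90;  R = 3+6 = 9,  c = 90−9² = 9
v_rel = (8, 6),  |v_rel|² = 100;  v_rel·d = (8)·(-9) + (6)·(-3) = -90
100·t² + 180·t + 9 = 0  ⇒  m = (-90)² − 100·9 = 7200
m = 7200 > 0,  v_rel·d = -90 < 0  ⇒  outside

inside=no margin=7200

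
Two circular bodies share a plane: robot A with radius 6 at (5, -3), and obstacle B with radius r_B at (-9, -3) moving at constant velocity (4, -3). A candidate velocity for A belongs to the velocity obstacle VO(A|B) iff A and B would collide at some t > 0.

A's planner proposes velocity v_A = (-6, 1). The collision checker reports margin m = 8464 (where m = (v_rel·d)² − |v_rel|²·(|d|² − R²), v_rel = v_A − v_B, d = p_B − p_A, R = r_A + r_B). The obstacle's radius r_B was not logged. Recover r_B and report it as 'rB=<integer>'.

m = 8464
d = (-14, 0);  v_rel = (-10, 4),  |v_rel|² = 116
v_rel×d = (-10)·(0) − (4)·(-14) = 56
since m = R²·116 − 56²:  R² = (3136 + 8464) / 116 = 100
R = √100 = 10  ⇒  r_B = 10 − 6 = 4

rB=4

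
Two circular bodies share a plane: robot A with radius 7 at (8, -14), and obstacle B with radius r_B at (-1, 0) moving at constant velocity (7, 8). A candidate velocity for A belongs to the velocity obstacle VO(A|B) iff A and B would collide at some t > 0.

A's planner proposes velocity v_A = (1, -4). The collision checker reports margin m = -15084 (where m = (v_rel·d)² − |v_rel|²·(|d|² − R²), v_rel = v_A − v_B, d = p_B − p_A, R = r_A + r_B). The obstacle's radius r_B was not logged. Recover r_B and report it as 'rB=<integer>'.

m = -15084
d = (-9, 14);  v_rel = (-6, -12),  |v_rel|² = 180
v_rel×d = (-6)·(14) − (-12)·(-9) = -192
since m = R²·180 − (-192)²:  R² = (36864 + -15084) / 180 = 121
R = √121 = 11  ⇒  r_B = 11 − 7 = 4

rB=4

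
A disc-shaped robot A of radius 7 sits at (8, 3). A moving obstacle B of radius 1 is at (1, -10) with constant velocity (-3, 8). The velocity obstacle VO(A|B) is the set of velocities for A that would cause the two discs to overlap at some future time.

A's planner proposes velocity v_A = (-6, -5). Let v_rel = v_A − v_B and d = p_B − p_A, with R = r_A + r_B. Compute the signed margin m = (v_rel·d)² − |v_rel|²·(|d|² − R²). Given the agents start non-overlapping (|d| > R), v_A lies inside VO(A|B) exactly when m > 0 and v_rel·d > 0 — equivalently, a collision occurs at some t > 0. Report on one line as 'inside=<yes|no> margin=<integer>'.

d = (-7, -13),  |d|² = 218;  R = 7+1 = 8,  c = 218−8² = 154
v_rel = (-3, -13),  |v_rel|² = 178;  v_rel·d = (-3)·(-7) + (-13)·(-13) = 190
178·t² − 380·t + 154 = 0  ⇒  m = 190² − 178·154 = 8688
m = 8688 > 0,  v_rel·d = 190 > 0  ⇒  inside

inside=yes margin=8688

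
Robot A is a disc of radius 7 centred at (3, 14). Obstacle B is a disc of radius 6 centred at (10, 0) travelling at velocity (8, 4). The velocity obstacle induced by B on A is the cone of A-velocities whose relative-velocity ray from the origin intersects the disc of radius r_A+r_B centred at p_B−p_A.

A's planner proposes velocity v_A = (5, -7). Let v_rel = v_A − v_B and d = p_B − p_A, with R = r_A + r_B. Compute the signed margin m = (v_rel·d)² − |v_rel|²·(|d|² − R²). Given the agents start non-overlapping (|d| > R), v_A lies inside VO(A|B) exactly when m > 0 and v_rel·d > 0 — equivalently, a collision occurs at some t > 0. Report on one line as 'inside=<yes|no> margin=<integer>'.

d = (7, -14),  |d|² = 245;  R = 7+6 = 13,  c = 245−13² = 76
v_rel = (-3, -11),  |v_rel|² = 130;  v_rel·d = (-3)·(7) + (-11)·(-14) = 133
130·t² − 266·t + 76 = 0  ⇒  m = 133² − 130·76 = 7809
m = 7809 > 0,  v_rel·d = 133 > 0  ⇒  inside

inside=yes margin=7809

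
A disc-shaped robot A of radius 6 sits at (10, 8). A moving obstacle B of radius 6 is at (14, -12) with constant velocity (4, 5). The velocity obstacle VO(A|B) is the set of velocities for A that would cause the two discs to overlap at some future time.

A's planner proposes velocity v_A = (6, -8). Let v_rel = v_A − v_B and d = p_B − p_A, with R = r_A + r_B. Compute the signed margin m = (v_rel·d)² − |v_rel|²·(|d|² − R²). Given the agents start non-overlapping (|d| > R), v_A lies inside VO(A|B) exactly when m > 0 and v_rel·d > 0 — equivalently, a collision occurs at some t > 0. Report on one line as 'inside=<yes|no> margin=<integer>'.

d = (4, -20),  |d|² = 416;  R = 6+6 = 12,  c = 416−12² = 272
v_rel = (2, -13),  |v_rel|² = 173;  v_rel·d = (2)·(4) + (-13)·(-20) = 268
173·t² − 536·t + 272 = 0  ⇒  m = 268² − 173·272 = 24768
m = 24768 > 0,  v_rel·d = 268 > 0  ⇒  inside

inside=yes margin=24768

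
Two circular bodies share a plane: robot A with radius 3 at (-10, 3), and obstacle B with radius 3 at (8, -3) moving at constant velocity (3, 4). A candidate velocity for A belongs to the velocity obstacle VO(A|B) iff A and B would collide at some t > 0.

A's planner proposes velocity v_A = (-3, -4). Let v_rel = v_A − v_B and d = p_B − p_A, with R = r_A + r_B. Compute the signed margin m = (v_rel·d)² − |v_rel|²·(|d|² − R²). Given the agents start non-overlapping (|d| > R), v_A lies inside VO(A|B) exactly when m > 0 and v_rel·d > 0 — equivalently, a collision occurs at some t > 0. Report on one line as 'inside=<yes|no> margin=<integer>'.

d = (18, -6),  |d|² = 360;  R = 3+3 = 6,  c = 360−6² = 324
v_rel = (-6, -8),  |v_rel|² = 100;  v_rel·d = (-6)·(18) + (-8)·(-6) = -60
100·t² + 120·t + 324 = 0  ⇒  m = (-60)² − 100·324 = -28800
m = -28800 < 0,  v_rel·d = -60 < 0  ⇒  outside

inside=no margin=-28800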